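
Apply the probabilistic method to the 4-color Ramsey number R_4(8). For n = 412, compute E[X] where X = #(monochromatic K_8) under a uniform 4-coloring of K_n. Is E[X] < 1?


E[X] = C(412, 8) · 4^{1 − 28} = 19229204065337145 · 4^{−27} = 19229204065337145/18014398509481984.
As a reduced fraction: E[X] = 19229204065337145/18014398509481984 ≈ 1.0674.
Is E[X] < 1? NO.
Since E[X] ≥ 1, the first-moment bound is inconclusive at n = 412; it does NOT by itself certify R_4(8) > 412.

E[X] = 19229204065337145/18014398509481984 ≈ 1.0674; E[X] ≥ 1; first-moment method inconclusive here.


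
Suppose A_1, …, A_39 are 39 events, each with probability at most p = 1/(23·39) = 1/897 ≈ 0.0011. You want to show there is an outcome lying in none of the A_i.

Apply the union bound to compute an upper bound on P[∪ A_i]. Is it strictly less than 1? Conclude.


Union bound: P[∪_{i=1}^{39} A_i] ≤ Σ_i P[A_i] ≤ 39·p = 39·(1/897) = 1/23.
Numerically: 1/23 ≈ 0.0435.
Is 1/23 < 1? YES.
Since P[∪ A_i] ≤ 1/23 < 1, the complement has P[∩ A_i^c] ≥ 1 − 1/23 = 22/23 > 0, so some outcome avoids every A_i.

39·p = 1/23 ≈ 0.0435; existence CERTIFIED by the union bound.


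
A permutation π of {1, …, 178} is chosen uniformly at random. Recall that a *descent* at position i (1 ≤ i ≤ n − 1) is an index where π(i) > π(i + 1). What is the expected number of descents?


Write X = Σ X_I over i = 1, …, 177, with X_I the indicator of one descent.
There are 177 indicators.
For each fixed i, the pair (π(i), π(i+1)) is a uniformly random ordered pair of distinct values from {1, …, 178}; by symmetry P[π(i) > π(i+1)] = 1/2.
By linearity: E[X] = 177 · (1/2) = (178 − 1) · (1/2) = 177/2 ≈ 88.5000.

E[X] = 177/2 = 88.5000.


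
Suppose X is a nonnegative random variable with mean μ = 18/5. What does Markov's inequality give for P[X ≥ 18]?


μ = E[X] = 18/5, a = 18.
Markov: P[X ≥ 18] ≤ μ/a = (18/5)/18 = 1/5.
Numerically: ≈ 0.2000.
(Since a = 18 > μ = 3.6000, the bound 1/5 is < 1 and informative.)

P[X ≥ 18] ≤ 1/5 ≈ 0.2000.


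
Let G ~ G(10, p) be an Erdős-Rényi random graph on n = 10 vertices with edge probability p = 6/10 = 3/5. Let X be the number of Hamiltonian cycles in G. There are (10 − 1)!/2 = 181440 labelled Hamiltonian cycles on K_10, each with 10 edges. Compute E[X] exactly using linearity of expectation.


K_10 has (10 − 1)!/2 = 181440 labelled Hamiltonian cycles.
For each such Hamiltonian cycle H, let X_H = 1 if all 10 edges of H are present in G. Then P[X_H = 1] = p^{10} = (3/5)^{10} = 59049/9765625.
By linearity of expectation: E[X] = Σ_H E[X_H] = 181440 · p^{10} = 181440 · 59049/9765625 = 2142770112/1953125.
Numerically: E[X] ≈ 1097.1.

E[X] = 181440 · (3/5)^{10} = 2142770112/1953125 ≈ 1097.1.


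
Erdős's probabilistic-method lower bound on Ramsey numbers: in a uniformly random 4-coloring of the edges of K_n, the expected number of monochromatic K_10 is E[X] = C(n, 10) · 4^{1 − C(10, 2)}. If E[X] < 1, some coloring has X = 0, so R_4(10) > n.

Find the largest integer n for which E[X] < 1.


We need C(n, 10) · 4^{1 − 45} < 1, i.e. C(n, 10) < 4^{45 − 1} = 309485009821345068724781056.
Check values of n near the boundary:
  n = 2017: C(2017, 10) = 300324964434452596180990448; 300324964434452596180990448 < 309485009821345068724781056? YES
  n = 2018: C(2018, 10) = 301820606687612220663963508; 301820606687612220663963508 < 309485009821345068724781056? YES
  n = 2019: C(2019, 10) = 303322949179835278009229628; 303322949179835278009229628 < 309485009821345068724781056? YES
  n = 2020: C(2020, 10) = 304832018578739931133653656; 304832018578739931133653656 < 309485009821345068724781056? YES
  n = 2021: C(2021, 10) = 306347841644770462864800616; 306347841644770462864800616 < 309485009821345068724781056? YES
  n = 2022: C(2022, 10) = 307870445231474093395937796; 307870445231474093395937796 < 309485009821345068724781056? YES
  n = 2023: C(2023, 10) = 309399856285778485315440716; 309399856285778485315440716 < 309485009821345068724781056? YES
  n = 2024: C(2024, 10) = 310936101848269937576192656; 310936101848269937576192656 < 309485009821345068724781056? NO
  n = 2025: C(2025, 10) = 312479209053472269772600560; 312479209053472269772600560 < 309485009821345068724781056? NO
The largest n with C(n, 10) < 309485009821345068724781056 is n = 2023 (where E[X] = 77349964071444621328860179/77371252455336267181195264 ≈ 0.9997249). Hence R_4(10) > 2023, i.e. R_4(10) ≥ 2024.

Largest n = 2023; hence R_4(10) > 2023.


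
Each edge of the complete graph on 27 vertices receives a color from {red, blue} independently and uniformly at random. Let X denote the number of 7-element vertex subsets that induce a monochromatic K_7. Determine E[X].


Let X = Σ_S X_S over the C(27, 7) = 888030 subsets S of size 7, where X_S = 1 if the K_7 on S is monochromatic.
For a fixed S, the K_7 on S has C(7, 2) = 21 edges. P[all 21 edges red] = (1/2)^21, and likewise for blue, so P[monochromatic] = 2·(1/2)^21 = 2^{1 − 21} = 1/1048576.
By linearity: E[X] = C(27, 7) · 2^{1 − 21} = 888030 · 1/1048576 = 444015/524288.
Numerically: E[X] ≈ 0.847.

E[X] = C(27,7)·2^(1−C(7,2)) = 444015/524288 ≈ 0.847.


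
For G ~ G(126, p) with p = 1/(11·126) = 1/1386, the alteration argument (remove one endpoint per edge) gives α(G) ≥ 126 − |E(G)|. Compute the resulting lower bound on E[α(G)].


E[|E(G)|] = C(126, 2)·p = 7875 · (1/1386) = 125/22.
E[α(G)] ≥ n − E[|E(G)|] = 126 − 125/22 = 2647/22.
Numerically: ≈ 120.318182.
(This is only a lower bound; the true E[α(G)] may be larger.)

E[α(G)] ≥ 2647/22 ≈ 120.318182.


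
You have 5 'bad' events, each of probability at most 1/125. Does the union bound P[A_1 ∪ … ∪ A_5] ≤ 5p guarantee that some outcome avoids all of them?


Union bound: P[∪_{i=1}^{5} A_i] ≤ Σ_i P[A_i] ≤ 5·p = 5·(1/125) = 1/25.
Numerically: 1/25 ≈ 0.040000.
Is 1/25 < 1? YES.
Since P[∪ A_i] ≤ 1/25 < 1, the complement has P[∩ A_i^c] ≥ 1 − 1/25 = 24/25 > 0, so some outcome avoids every A_i.

5·p = 1/25 ≈ 0.040000; existence CERTIFIED by the union bound.


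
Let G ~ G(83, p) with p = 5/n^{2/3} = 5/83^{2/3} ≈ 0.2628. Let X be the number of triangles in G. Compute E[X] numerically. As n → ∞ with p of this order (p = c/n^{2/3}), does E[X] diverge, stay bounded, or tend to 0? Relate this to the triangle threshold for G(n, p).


Number of potential triangles: C(83, 3) = 91881.
Each occurs with probability p³ ≈ (0.2628)³ ≈ 1.814487e-02.
By linearity: E[X] = C(83, 3)·p³ ≈ 91881 · 1.814487e-02 ≈ 1667.1687.
Since α = 2/3 < 1, p = c/n^{2/3} ≫ 1/n is above the triangle threshold p ~ 1/n. Asymptotically E[X] ~ (c³/6)·n^{3(1−α)} = (5³/6)·n^{1} → ∞; triangles are abundant w.h.p.

E[X] ≈ 1667.1687; in regime p = Θ(1/n^{2/3}) E[X] diverges (above the triangle threshold p ~ 1/n).


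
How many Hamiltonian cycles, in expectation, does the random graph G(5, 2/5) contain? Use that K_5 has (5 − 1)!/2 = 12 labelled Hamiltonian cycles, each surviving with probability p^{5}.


K_5 has (5 − 1)!/2 = 12 labelled Hamiltonian cycles.
For each such Hamiltonian cycle H, let X_H = 1 if all 5 edges of H are present in G. Then P[X_H = 1] = p^{5} = (2/5)^{5} = 32/3125.
Summing the indicators: E[X] = Σ_H E[X_H] = 12 · p^{5} = 12 · 32/3125 = 384/3125.
Numerically: E[X] ≈ 0.1229.

E[X] = 12 · (2/5)^{5} = 384/3125 ≈ 0.1229.


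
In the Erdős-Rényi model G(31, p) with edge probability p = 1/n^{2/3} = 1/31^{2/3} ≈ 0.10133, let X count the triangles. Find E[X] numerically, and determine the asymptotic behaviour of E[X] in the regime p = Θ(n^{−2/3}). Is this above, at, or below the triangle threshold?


Number of potential triangles: C(31, 3) = 4495.
Each occurs with probability p³ ≈ (0.10133)³ ≈ 1.0405827e-03.
By linearity: E[X] = C(31, 3)·p³ ≈ 4495 · 1.0405827e-03 ≈ 4.67742.
Since α = 2/3 < 1, p = c/n^{2/3} ≫ 1/n is above the triangle threshold p ~ 1/n. Asymptotically E[X] ~ (c³/6)·n^{3(1−α)} = (1³/6)·n^{1} → ∞; triangles are abundant w.h.p.

E[X] ≈ 4.67742; in regime p = Θ(1/n^{2/3}) E[X] diverges (above the triangle threshold p ~ 1/n).


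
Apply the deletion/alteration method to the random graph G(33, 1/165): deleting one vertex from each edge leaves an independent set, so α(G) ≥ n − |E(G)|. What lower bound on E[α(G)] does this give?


E[|E(G)|] = C(33, 2)·p = 528 · (1/165) = 16/5.
E[α(G)] ≥ n − E[|E(G)|] = 33 − 16/5 = 149/5.
Numerically: ≈ 29.800000.
(This is only a lower bound; the true E[α(G)] may be larger.)

E[α(G)] ≥ 149/5 ≈ 29.800000.


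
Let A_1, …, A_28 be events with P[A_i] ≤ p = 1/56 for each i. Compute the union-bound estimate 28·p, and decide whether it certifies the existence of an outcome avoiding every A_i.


Union bound: P[∪_{i=1}^{28} A_i] ≤ Σ_i P[A_i] ≤ 28·p = 28·(1/56) = 1/2.
Numerically: 1/2 ≈ 0.5000.
Is 1/2 < 1? YES.
Since P[∪ A_i] ≤ 1/2 < 1, the complement has P[∩ A_i^c] ≥ 1 − 1/2 = 1/2 > 0, so some outcome avoids every A_i.

28·p = 1/2 ≈ 0.5000; existence CERTIFIED by the union bound.


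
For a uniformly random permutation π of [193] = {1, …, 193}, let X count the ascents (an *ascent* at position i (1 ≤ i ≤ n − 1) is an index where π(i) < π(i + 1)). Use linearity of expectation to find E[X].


Write X = Σ X_I over i = 1, …, 192, with X_I the indicator of one ascent.
There are 192 indicators.
For each fixed i, the pair (π(i), π(i+1)) is a uniformly random ordered pair of distinct values from {1, …, 193}; by symmetry P[π(i) < π(i+1)] = 1/2.
By linearity: E[X] = 192 · (1/2) = (193 − 1) · (1/2) = 96 ≈ 96.000000.

E[X] = 96 = 96.000000.


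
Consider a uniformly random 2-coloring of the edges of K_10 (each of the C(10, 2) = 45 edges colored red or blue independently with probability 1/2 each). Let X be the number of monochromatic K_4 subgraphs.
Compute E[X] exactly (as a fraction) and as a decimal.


Let X = Σ_S X_S over the C(10, 4) = 210 subsets S of size 4, where X_S = 1 if the K_4 on S is monochromatic.
For a fixed S, the K_4 on S has C(4, 2) = 6 edges. P[all 6 edges red] = (1/2)^6, and likewise for blue, so P[monochromatic] = 2·(1/2)^6 = 2^{1 − 6} = 1/32.
By linearity of expectation: E[X] = C(10, 4) · 2^{1 − 6} = 210 · 1/32 = 105/16.
Numerically: E[X] ≈ 6.562.

E[X] = C(10,4)·2^(1−C(4,2)) = 105/16 ≈ 6.562.


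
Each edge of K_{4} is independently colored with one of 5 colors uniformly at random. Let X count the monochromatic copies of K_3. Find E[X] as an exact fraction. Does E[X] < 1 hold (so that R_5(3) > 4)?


E[X] = C(4, 3) · 5^{1 − 3} = 4 · 5^{−2} = 4/25.
As a reduced fraction: E[X] = 4/25 ≈ 0.16000.
Is E[X] < 1? YES.
Since E[X] < 1, there exists a 5-coloring of K_{4} with no monochromatic K_3; hence R_5(3) > 4.

E[X] = 4/25 ≈ 0.16000; E[X] < 1, so R_5(3) > 4.


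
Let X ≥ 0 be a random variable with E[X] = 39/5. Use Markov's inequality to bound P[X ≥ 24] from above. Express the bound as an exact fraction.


μ = E[X] = 39/5, a = 24.
Markov: P[X ≥ 24] ≤ μ/a = (39/5)/24 = 13/40.
Numerically: ≈ 0.325000.
(Since a = 24 > μ = 7.800000, the bound 13/40 is < 1 and informative.)

P[X ≥ 24] ≤ 13/40 ≈ 0.325000.


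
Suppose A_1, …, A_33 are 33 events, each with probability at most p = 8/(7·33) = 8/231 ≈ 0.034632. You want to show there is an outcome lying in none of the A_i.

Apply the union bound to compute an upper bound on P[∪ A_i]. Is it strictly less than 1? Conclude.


Union bound: P[∪_{i=1}^{33} A_i] ≤ Σ_i P[A_i] ≤ 33·p = 33·(8/231) = 8/7.
Numerically: 8/7 ≈ 1.142857.
Is 8/7 < 1? NO.
Since the bound 8/7 is ≥ 1, the union bound is uninformative here; it does NOT by itself certify existence.

33·p = 8/7 ≈ 1.142857; existence NOT certified by the union bound.


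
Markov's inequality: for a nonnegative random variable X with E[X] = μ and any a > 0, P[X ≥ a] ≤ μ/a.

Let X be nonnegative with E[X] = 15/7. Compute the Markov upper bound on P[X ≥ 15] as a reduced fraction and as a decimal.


μ = E[X] = 15/7, a = 15.
Markov: P[X ≥ 15] ≤ μ/a = (15/7)/15 = 1/7.
Numerically: ≈ 0.142857.
(Since a = 15 > μ = 2.142857, the bound 1/7 is < 1 and informative.)

P[X ≥ 15] ≤ 1/7 ≈ 0.142857.


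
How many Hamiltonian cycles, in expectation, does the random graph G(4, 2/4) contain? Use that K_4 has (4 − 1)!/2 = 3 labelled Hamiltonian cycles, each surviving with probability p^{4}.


K_4 has (4 − 1)!/2 = 3 labelled Hamiltonian cycles.
For each such Hamiltonian cycle H, let X_H = 1 if all 4 edges of H are present in G. Then P[X_H = 1] = p^{4} = (1/2)^{4} = 1/16.
By linearity of expectation: E[X] = Σ_H E[X_H] = 3 · p^{4} = 3 · 1/16 = 3/16.
Numerically: E[X] ≈ 0.1875.

E[X] = 3 · (1/2)^{4} = 3/16 ≈ 0.1875.


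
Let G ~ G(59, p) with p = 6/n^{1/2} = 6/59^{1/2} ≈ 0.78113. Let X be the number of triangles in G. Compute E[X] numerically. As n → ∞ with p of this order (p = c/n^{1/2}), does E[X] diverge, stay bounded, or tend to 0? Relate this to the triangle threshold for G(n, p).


Number of potential triangles: C(59, 3) = 32509.
Each occurs with probability p³ ≈ (0.78113)³ ≈ 4.7662381e-01.
By linearity: E[X] = C(59, 3)·p³ ≈ 32509 · 4.7662381e-01 ≈ 15494.56343.
Since α = 1/2 < 1, p = c/n^{1/2} ≫ 1/n is above the triangle threshold p ~ 1/n. Asymptotically E[X] ~ (c³/6)·n^{3(1−α)} = (6³/6)·n^{1.5} → ∞; triangles are abundant w.h.p.

E[X] ≈ 15494.56343; in regime p = Θ(1/n^{1/2}) E[X] diverges (above the triangle threshold p ~ 1/n).


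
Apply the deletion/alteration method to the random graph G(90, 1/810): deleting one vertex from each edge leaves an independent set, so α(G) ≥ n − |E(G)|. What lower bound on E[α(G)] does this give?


E[|E(G)|] = C(90, 2)·p = 4005 · (1/810) = 89/18.
E[α(G)] ≥ n − E[|E(G)|] = 90 − 89/18 = 1531/18.
Numerically: ≈ 85.056.
(This is only a lower bound; the true E[α(G)] may be larger.)

E[α(G)] ≥ 1531/18 ≈ 85.056.


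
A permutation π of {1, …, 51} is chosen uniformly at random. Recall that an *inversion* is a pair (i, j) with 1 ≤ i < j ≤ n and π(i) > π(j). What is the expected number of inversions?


Write X = Σ X_I over the C(51, 2) = 1275 pairs i < j, with X_I the indicator of one inversion.
There are 1275 indicators.
For each fixed pair i < j, the values π(i) and π(j) are two distinct elements of {1, …, 51} in uniformly random order; by symmetry P[π(i) > π(j)] = 1/2.
By linearity: E[X] = 1275 · (1/2) = C(51, 2) · (1/2) = 1275/2 = 1275/2 ≈ 637.500000.

E[X] = 1275/2 = 637.500000.


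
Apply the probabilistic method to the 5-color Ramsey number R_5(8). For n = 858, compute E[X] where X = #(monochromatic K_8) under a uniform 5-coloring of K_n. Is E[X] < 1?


E[X] = C(858, 8) · 5^{1 − 28} = 7049584530256467771 · 5^{−27} = 7049584530256467771/7450580596923828125.
As a reduced fraction: E[X] = 7049584530256467771/7450580596923828125 ≈ 0.94618.
Is E[X] < 1? YES.
Since E[X] < 1, there exists a 5-coloring of K_{858} with no monochromatic K_8; hence R_5(8) > 858.

E[X] = 7049584530256467771/7450580596923828125 ≈ 0.94618; E[X] < 1, so R_5(8) > 858.


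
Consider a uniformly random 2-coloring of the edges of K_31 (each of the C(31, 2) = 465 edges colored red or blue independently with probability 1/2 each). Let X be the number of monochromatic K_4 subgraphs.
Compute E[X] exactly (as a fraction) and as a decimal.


Let X = Σ_S X_S over the C(31, 4) = 31465 subsets S of size 4, where X_S = 1 if the K_4 on S is monochromatic.
For a fixed S, the K_4 on S has C(4, 2) = 6 edges. P[all 6 edges red] = (1/2)^6, and likewise for blue, so P[monochromatic] = 2·(1/2)^6 = 2^{1 − 6} = 1/32.
Summing: E[X] = C(31, 4) · 2^{1 − 6} = 31465 · 1/32 = 31465/32.
Numerically: E[X] ≈ 983.281250.

E[X] = C(31,4)·2^(1−C(4,2)) = 31465/32 ≈ 983.281250.


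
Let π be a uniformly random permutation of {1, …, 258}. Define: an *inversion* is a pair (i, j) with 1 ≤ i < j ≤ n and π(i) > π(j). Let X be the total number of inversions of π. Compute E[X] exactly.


Write X = Σ X_I over the C(258, 2) = 33153 pairs i < j, with X_I the indicator of one inversion.
There are 33153 indicators.
For each fixed pair i < j, the values π(i) and π(j) are two distinct elements of {1, …, 258} in uniformly random order; by symmetry P[π(i) > π(j)] = 1/2.
By linearity: E[X] = 33153 · (1/2) = C(258, 2) · (1/2) = 33153/2 = 33153/2 ≈ 16576.5000.

E[X] = 33153/2 = 16576.5000.


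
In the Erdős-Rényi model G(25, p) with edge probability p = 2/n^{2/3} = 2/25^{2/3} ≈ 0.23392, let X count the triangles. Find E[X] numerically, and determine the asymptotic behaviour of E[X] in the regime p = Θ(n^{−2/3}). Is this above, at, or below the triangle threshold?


Number of potential triangles: C(25, 3) = 2300.
Each occurs with probability p³ ≈ (0.23392)³ ≈ 1.2800000e-02.
By linearity: E[X] = C(25, 3)·p³ ≈ 2300 · 1.2800000e-02 ≈ 29.44000.
Since α = 2/3 < 1, p = c/n^{2/3} ≫ 1/n is above the triangle threshold p ~ 1/n. Asymptotically E[X] ~ (c³/6)·n^{3(1−α)} = (2³/6)·n^{1} → ∞; triangles are abundant w.h.p.

E[X] ≈ 29.44000; in regime p = Θ(1/n^{2/3}) E[X] diverges (above the triangle threshold p ~ 1/n).


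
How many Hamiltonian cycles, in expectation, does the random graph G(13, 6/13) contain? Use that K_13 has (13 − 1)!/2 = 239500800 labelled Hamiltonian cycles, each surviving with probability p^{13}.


K_13 has (13 − 1)!/2 = 239500800 labelled Hamiltonian cycles.
For each such Hamiltonian cycle H, let X_H = 1 if all 13 edges of H are present in G. Then P[X_H = 1] = p^{13} = (6/13)^{13} = 13060694016/302875106592253.
Summing the indicators: E[X] = Σ_H E[X_H] = 239500800 · p^{13} = 239500800 · 13060694016/302875106592253 = 3128046665387212800/302875106592253.
Numerically: E[X] ≈ 10328.

E[X] = 239500800 · (6/13)^{13} = 3128046665387212800/302875106592253 ≈ 10328.


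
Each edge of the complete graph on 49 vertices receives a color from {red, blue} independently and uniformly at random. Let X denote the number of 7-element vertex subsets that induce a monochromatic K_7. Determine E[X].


Let X = Σ_S X_S over the C(49, 7) = 85900584 subsets S of size 7, where X_S = 1 if the K_7 on S is monochromatic.
For a fixed S, the K_7 on S has C(7, 2) = 21 edges. P[all 21 edges red] = (1/2)^21, and likewise for blue, so P[monochromatic] = 2·(1/2)^21 = 2^{1 − 21} = 1/1048576.
Summing: E[X] = C(49, 7) · 2^{1 − 21} = 85900584 · 1/1048576 = 10737573/131072.
Numerically: E[X] ≈ 81.921.

E[X] = C(49,7)·2^(1−C(7,2)) = 10737573/131072 ≈ 81.921.


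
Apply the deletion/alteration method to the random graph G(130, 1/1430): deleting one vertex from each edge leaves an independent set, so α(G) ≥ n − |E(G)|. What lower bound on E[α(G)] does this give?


E[|E(G)|] = C(130, 2)·p = 8385 · (1/1430) = 129/22.
E[α(G)] ≥ n − E[|E(G)|] = 130 − 129/22 = 2731/22.
Numerically: ≈ 124.1364.
(This is only a lower bound; the true E[α(G)] may be larger.)

E[α(G)] ≥ 2731/22 ≈ 124.1364.


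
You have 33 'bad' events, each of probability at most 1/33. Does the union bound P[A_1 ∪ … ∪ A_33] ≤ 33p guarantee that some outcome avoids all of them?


Union bound: P[∪_{i=1}^{33} A_i] ≤ Σ_i P[A_i] ≤ 33·p = 33·(1/33) = 1.
Numerically: 1 ≈ 1.0000000.
Is 1 < 1? NO.
Since the bound 1 is ≥ 1, the union bound is uninformative here; it does NOT by itself certify existence.

33·p = 1 ≈ 1.0000000; existence NOT certified by the union bound.


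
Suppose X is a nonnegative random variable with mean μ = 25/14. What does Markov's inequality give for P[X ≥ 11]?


μ = E[X] = 25/14, a = 11.
Markov: P[X ≥ 11] ≤ μ/a = (25/14)/11 = 25/154.
Numerically: ≈ 0.16234.
(Since a = 11 > μ = 1.78571, the bound 25/154 is < 1 and informative.)

P[X ≥ 11] ≤ 25/154 ≈ 0.16234.


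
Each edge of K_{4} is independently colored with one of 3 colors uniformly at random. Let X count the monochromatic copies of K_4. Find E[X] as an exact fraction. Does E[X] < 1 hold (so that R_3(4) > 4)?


E[X] = C(4, 4) · 3^{1 − 6} = 1 · 3^{−5} = 1/243.
As a reduced fraction: E[X] = 1/243 ≈ 0.004.
Is E[X] < 1? YES.
Since E[X] < 1, there exists a 3-coloring of K_{4} with no monochromatic K_4; hence R_3(4) > 4.

E[X] = 1/243 ≈ 0.004; E[X] < 1, so R_3(4) > 4.


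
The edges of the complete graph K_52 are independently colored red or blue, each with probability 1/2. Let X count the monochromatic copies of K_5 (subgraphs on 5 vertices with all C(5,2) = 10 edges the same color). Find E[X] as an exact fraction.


Let X = Σ_S X_S over the C(52, 5) = 2598960 subsets S of size 5, where X_S = 1 if the K_5 on S is monochromatic.
For a fixed S, the K_5 on S has C(5, 2) = 10 edges. P[all 10 edges red] = (1/2)^10, and likewise for blue, so P[monochromatic] = 2·(1/2)^10 = 2^{1 − 10} = 1/512.
Summing: E[X] = C(52, 5) · 2^{1 − 10} = 2598960 · 1/512 = 162435/32.
Numerically: E[X] ≈ 5076.094.

E[X] = C(52,5)·2^(1−C(5,2)) = 162435/32 ≈ 5076.094.


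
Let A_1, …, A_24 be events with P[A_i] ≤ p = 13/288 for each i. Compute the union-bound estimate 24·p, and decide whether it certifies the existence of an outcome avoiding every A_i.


Union bound: P[∪_{i=1}^{24} A_i] ≤ Σ_i P[A_i] ≤ 24·p = 24·(13/288) = 13/12.
Numerically: 13/12 ≈ 1.0833333.
Is 13/12 < 1? NO.
Since the bound 13/12 is ≥ 1, the union bound is uninformative here; it does NOT by itself certify existence.

24·p = 13/12 ≈ 1.0833333; existence NOT certified by the union bound.


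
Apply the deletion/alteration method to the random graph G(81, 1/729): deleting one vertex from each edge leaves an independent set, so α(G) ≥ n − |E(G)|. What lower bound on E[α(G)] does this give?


E[|E(G)|] = C(81, 2)·p = 3240 · (1/729) = 40/9.
E[α(G)] ≥ n − E[|E(G)|] = 81 − 40/9 = 689/9.
Numerically: ≈ 76.555556.
(This is only a lower bound; the true E[α(G)] may be larger.)

E[α(G)] ≥ 689/9 ≈ 76.555556.


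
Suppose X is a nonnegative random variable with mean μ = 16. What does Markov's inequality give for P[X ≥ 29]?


μ = E[X] = 16, a = 29.
Markov: P[X ≥ 29] ≤ μ/a = (16)/29 = 16/29.
Numerically: ≈ 0.551724.
(Since a = 29 > μ = 16.000000, the bound 16/29 is < 1 and informative.)

P[X ≥ 29] ≤ 16/29 ≈ 0.551724.


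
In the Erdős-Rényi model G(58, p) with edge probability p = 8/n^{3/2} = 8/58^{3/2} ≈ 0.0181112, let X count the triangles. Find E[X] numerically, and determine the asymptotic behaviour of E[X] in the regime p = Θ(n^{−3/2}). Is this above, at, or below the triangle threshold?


Number of potential triangles: C(58, 3) = 30856.
Each occurs with probability p³ ≈ (0.0181112)³ ≈ 5.94078712e-06.
By linearity: E[X] = C(58, 3)·p³ ≈ 30856 · 5.94078712e-06 ≈ 0.183309.
Since α = 3/2 > 1, p = c/n^{3/2} = o(1/n) is below the triangle threshold p ~ 1/n. Asymptotically E[X] ~ (c³/6)·n^{3(1−α)} = (8³/6)·n^{-1.5} → 0, so by Markov's inequality G has no triangles w.h.p.

E[X] ≈ 0.183309; in regime p = Θ(1/n^{3/2}) E[X] tends to 0 (below the triangle threshold p ~ 1/n).


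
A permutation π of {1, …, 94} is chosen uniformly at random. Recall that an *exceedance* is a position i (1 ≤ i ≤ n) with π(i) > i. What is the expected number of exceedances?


Write X = Σ_{i=1}^{94} X_i, where X_i = 1_{π(i) > i}.
For each fixed i, π(i) is uniform over {1, …, 94} (marginal of a uniform permutation), so P[π(i) > i] = (n − i)/n. Summing: Σ_{i=1}^{94} (n − i)/n = (0 + 1 + … + 93)/94 = 94(94 − 1)/(2·94) = (94 − 1)/2.
Hence E[X] = Σ_{i=1}^{94} (94 − i)/94 = 93/2 ≈ 46.500000.

E[X] = 93/2 = 46.500000.


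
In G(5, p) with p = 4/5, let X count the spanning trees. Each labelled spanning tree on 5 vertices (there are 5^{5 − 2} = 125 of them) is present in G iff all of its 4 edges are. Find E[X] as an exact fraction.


K_5 has 5^{5 − 2} = 125 labelled spanning trees.
For each such spanning tree H, let X_H = 1 if all 4 edges of H are present in G. Then P[X_H = 1] = p^{4} = (4/5)^{4} = 256/625.
By linearity: E[X] = Σ_H E[X_H] = 125 · p^{4} = 125 · 256/625 = 256/5.
Numerically: E[X] ≈ 51.2.

E[X] = 125 · (4/5)^{4} = 256/5 ≈ 51.2.


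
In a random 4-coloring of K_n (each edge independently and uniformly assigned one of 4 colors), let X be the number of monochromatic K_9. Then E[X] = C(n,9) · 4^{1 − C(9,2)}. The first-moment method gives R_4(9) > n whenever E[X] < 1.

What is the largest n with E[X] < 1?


We need C(n, 9) · 4^{1 − 36} < 1, i.e. C(n, 9) < 4^{36 − 1} = 1180591620717411303424.
Check values of n near the boundary:
  n = 910: C(910, 9) = 1133378248346922788210; 1133378248346922788210 < 1180591620717411303424? YES
  n = 911: C(911, 9) = 1144686900492291197405; 1144686900492291197405 < 1180591620717411303424? YES
  n = 912: C(912, 9) = 1156095740032081475120; 1156095740032081475120 < 1180591620717411303424? YES
  n = 913: C(913, 9) = 1167605542753639808390; 1167605542753639808390 < 1180591620717411303424? YES
  n = 914: C(914, 9) = 1179217089587653905932; 1179217089587653905932 < 1180591620717411303424? YES
  n = 915: C(915, 9) = 1190931166636537885130; 1190931166636537885130 < 1180591620717411303424? NO
The largest n with C(n, 9) < 1180591620717411303424 is n = 914 (where E[X] = 294804272396913476483/295147905179352825856 ≈ 0.999). Hence R_4(9) > 914, i.e. R_4(9) ≥ 915.

Largest n = 914; hence R_4(9) > 914.


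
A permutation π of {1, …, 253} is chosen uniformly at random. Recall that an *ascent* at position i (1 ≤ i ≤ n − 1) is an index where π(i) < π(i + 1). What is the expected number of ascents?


Write X = Σ X_I over i = 1, …, 252, with X_I the indicator of one ascent.
There are 252 indicators.
For each fixed i, the pair (π(i), π(i+1)) is a uniformly random ordered pair of distinct values from {1, …, 253}; by symmetry P[π(i) < π(i+1)] = 1/2.
By linearity: E[X] = 252 · (1/2) = (253 − 1) · (1/2) = 126 ≈ 126.00000.

E[X] = 126 = 126.00000.


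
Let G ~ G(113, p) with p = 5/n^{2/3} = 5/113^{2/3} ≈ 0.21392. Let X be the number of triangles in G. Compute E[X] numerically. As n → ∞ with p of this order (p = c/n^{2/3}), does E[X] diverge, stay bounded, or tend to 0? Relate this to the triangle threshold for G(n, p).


Number of potential triangles: C(113, 3) = 234136.
Each occurs with probability p³ ≈ (0.21392)³ ≈ 9.78933354e-03.
By linearity: E[X] = C(113, 3)·p³ ≈ 234136 · 9.78933354e-03 ≈ 2292.035398.
Since α = 2/3 < 1, p = c/n^{2/3} ≫ 1/n is above the triangle threshold p ~ 1/n. Asymptotically E[X] ~ (c³/6)·n^{3(1−α)} = (5³/6)·n^{1} → ∞; triangles are abundant w.h.p.

E[X] ≈ 2292.035398; in regime p = Θ(1/n^{2/3}) E[X] diverges (above the triangle threshold p ~ 1/n).


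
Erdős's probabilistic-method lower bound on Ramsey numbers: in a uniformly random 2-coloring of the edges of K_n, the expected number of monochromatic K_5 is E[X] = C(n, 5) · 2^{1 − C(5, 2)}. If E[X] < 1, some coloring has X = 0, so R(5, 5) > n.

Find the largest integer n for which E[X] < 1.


We need C(n, 5) · 2^{1 − 10} < 1, i.e. C(n, 5) < 2^{10 − 1} = 512.
Check values of n near the boundary:
  n = 9: C(9, 5) = 126; 126 < 512? YES
  n = 10: C(10, 5) = 252; 252 < 512? YES
  n = 11: C(11, 5) = 462; 462 < 512? YES
  n = 12: C(12, 5) = 792; 792 < 512? NO
  n = 13: C(13, 5) = 1287; 1287 < 512? NO
  n = 14: C(14, 5) = 2002; 2002 < 512? NO
The largest n with C(n, 5) < 512 is n = 11 (where E[X] = 231/256 ≈ 0.9023). Hence R(5, 5) > 11, i.e. R(5, 5) ≥ 12.

Largest n = 11; hence R(5, 5) > 11.


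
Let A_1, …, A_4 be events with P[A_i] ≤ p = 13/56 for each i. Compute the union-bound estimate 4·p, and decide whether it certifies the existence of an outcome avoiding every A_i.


Union bound: P[∪_{i=1}^{4} A_i] ≤ Σ_i P[A_i] ≤ 4·p = 4·(13/56) = 13/14.
Numerically: 13/14 ≈ 0.929.
Is 13/14 < 1? YES.
Since P[∪ A_i] ≤ 13/14 < 1, the complement has P[∩ A_i^c] ≥ 1 − 13/14 = 1/14 > 0, so some outcome avoids every A_i.

4·p = 13/14 ≈ 0.929; existence CERTIFIED by the union bound.


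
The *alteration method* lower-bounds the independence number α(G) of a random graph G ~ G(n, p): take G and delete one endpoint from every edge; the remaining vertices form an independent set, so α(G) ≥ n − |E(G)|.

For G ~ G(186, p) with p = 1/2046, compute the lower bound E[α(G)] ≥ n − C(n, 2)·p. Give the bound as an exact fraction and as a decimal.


E[|E(G)|] = C(186, 2)·p = 17205 · (1/2046) = 185/22.
E[α(G)] ≥ n − E[|E(G)|] = 186 − 185/22 = 3907/22.
Numerically: ≈ 177.591.
(This is only a lower bound; the true E[α(G)] may be larger.)

E[α(G)] ≥ 3907/22 ≈ 177.591.


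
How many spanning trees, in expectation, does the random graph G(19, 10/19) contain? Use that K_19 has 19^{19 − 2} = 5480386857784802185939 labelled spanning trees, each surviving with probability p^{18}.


K_19 has 19^{19 − 2} = 5480386857784802185939 labelled spanning trees.
For each such spanning tree H, let X_H = 1 if all 18 edges of H are present in G. Then P[X_H = 1] = p^{18} = (10/19)^{18} = 1000000000000000000/104127350297911241532841.
Summing the indicators: E[X] = Σ_H E[X_H] = 5480386857784802185939 · p^{18} = 5480386857784802185939 · 1000000000000000000/104127350297911241532841 = 1000000000000000000/19.
Numerically: E[X] ≈ 5.263e+16.

E[X] = 5480386857784802185939 · (10/19)^{18} = 1000000000000000000/19 ≈ 5.263e+16.


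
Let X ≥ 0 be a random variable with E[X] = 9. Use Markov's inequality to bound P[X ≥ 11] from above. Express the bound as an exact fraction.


μ = E[X] = 9, a = 11.
Markov: P[X ≥ 11] ≤ μ/a = (9)/11 = 9/11.
Numerically: ≈ 0.81818.
(Since a = 11 > μ = 9.00000, the bound 9/11 is < 1 and informative.)

P[X ≥ 11] ≤ 9/11 ≈ 0.81818.


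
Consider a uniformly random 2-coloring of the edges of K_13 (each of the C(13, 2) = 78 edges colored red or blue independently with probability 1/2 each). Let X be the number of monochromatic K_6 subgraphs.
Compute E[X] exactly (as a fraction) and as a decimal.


Let X = Σ_S X_S over the C(13, 6) = 1716 subsets S of size 6, where X_S = 1 if the K_6 on S is monochromatic.
For a fixed S, the K_6 on S has C(6, 2) = 15 edges. P[all 15 edges red] = (1/2)^15, and likewise for blue, so P[monochromatic] = 2·(1/2)^15 = 2^{1 − 15} = 1/16384.
By linearity: E[X] = C(13, 6) · 2^{1 − 15} = 1716 · 1/16384 = 429/4096.
Numerically: E[X] ≈ 0.104736.

E[X] = C(13,6)·2^(1−C(6,2)) = 429/4096 ≈ 0.104736.


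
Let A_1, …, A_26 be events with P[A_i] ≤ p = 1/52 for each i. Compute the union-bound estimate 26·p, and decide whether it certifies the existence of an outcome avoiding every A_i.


Union bound: P[∪_{i=1}^{26} A_i] ≤ Σ_i P[A_i] ≤ 26·p = 26·(1/52) = 1/2.
Numerically: 1/2 ≈ 0.500.
Is 1/2 < 1? YES.
Since P[∪ A_i] ≤ 1/2 < 1, the complement has P[∩ A_i^c] ≥ 1 − 1/2 = 1/2 > 0, so some outcome avoids every A_i.

26·p = 1/2 ≈ 0.500; existence CERTIFIED by the union bound.


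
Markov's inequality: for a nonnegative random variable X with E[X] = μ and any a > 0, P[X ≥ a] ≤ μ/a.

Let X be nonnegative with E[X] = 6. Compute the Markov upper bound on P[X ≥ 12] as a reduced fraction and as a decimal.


μ = E[X] = 6, a = 12.
Markov: P[X ≥ 12] ≤ μ/a = (6)/12 = 1/2.
Numerically: ≈ 0.50000.
(Since a = 12 > μ = 6.00000, the bound 1/2 is < 1 and informative.)

P[X ≥ 12] ≤ 1/2 ≈ 0.50000.


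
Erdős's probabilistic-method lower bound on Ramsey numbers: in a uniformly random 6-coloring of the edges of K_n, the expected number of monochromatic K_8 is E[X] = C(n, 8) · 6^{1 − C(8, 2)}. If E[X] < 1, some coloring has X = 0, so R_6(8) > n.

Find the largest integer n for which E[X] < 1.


We need C(n, 8) · 6^{1 − 28} < 1, i.e. C(n, 8) < 6^{28 − 1} = 1023490369077469249536.
Check values of n near the boundary:
  n = 1590: C(1590, 8) = 995397314198933813310; 995397314198933813310 < 1023490369077469249536? YES
  n = 1591: C(1591, 8) = 1000427749141189953870; 1000427749141189953870 < 1023490369077469249536? YES
  n = 1592: C(1592, 8) = 1005480414540892933435; 1005480414540892933435 < 1023490369077469249536? YES
  n = 1593: C(1593, 8) = 1010555394551193970323; 1010555394551193970323 < 1023490369077469249536? YES
  n = 1594: C(1594, 8) = 1015652773590544255167; 1015652773590544255167 < 1023490369077469249536? YES
  n = 1595: C(1595, 8) = 1020772636343363633895; 1020772636343363633895 < 1023490369077469249536? YES
  n = 1596: C(1596, 8) = 1025915067760710553965; 1025915067760710553965 < 1023490369077469249536? NO
  n = 1597: C(1597, 8) = 1031080153060953275445; 1031080153060953275445 < 1023490369077469249536? NO
The largest n with C(n, 8) < 1023490369077469249536 is n = 1595 (where E[X] = 113419181815929292655/113721152119718805504 ≈ 0.99734). Hence R_6(8) > 1595, i.e. R_6(8) ≥ 1596.

Largest n = 1595; hence R_6(8) > 1595.


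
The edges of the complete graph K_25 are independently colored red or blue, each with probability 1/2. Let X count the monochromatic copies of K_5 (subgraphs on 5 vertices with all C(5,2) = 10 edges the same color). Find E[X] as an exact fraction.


Let X = Σ_S X_S over the C(25, 5) = 53130 subsets S of size 5, where X_S = 1 if the K_5 on S is monochromatic.
For a fixed S, the K_5 on S has C(5, 2) = 10 edges. P[all 10 edges red] = (1/2)^10, and likewise for blue, so P[monochromatic] = 2·(1/2)^10 = 2^{1 − 10} = 1/512.
By linearity: E[X] = C(25, 5) · 2^{1 − 10} = 53130 · 1/512 = 26565/256.
Numerically: E[X] ≈ 103.770.

E[X] = C(25,5)·2^(1−C(5,2)) = 26565/256 ≈ 103.770.


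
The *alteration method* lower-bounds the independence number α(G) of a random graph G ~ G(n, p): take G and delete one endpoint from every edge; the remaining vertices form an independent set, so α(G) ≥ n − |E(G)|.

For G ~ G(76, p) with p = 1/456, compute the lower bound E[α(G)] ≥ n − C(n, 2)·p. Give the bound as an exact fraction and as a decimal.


E[|E(G)|] = C(76, 2)·p = 2850 · (1/456) = 25/4.
E[α(G)] ≥ n − E[|E(G)|] = 76 − 25/4 = 279/4.
Numerically: ≈ 69.750.
(This is only a lower bound; the true E[α(G)] may be larger.)

E[α(G)] ≥ 279/4 ≈ 69.750.


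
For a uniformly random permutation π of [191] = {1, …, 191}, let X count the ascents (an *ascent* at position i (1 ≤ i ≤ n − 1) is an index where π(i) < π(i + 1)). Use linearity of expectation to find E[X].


Write X = Σ X_I over i = 1, …, 190, with X_I the indicator of one ascent.
There are 190 indicators.
For each fixed i, the pair (π(i), π(i+1)) is a uniformly random ordered pair of distinct values from {1, …, 191}; by symmetry P[π(i) < π(i+1)] = 1/2.
By linearity: E[X] = 190 · (1/2) = (191 − 1) · (1/2) = 95 ≈ 95.000000.

E[X] = 95 = 95.000000.


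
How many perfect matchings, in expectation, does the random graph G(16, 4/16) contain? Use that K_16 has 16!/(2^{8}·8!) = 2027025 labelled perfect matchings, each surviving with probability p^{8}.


K_16 has 16!/(2^{8}·8!) = 2027025 labelled perfect matchings.
For each such perfect matching H, let X_H = 1 if all 8 edges of H are present in G. Then P[X_H = 1] = p^{8} = (1/4)^{8} = 1/65536.
Summing the indicators: E[X] = Σ_H E[X_H] = 2027025 · p^{8} = 2027025 · 1/65536 = 2027025/65536.
Numerically: E[X] ≈ 30.9299.

E[X] = 2027025 · (1/4)^{8} = 2027025/65536 ≈ 30.9299.


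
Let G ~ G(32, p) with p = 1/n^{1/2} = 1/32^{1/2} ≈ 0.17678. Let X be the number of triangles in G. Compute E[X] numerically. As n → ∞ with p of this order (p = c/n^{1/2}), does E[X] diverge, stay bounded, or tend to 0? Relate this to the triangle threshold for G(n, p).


Number of potential triangles: C(32, 3) = 4960.
Each occurs with probability p³ ≈ (0.17678)³ ≈ 5.5242717e-03.
By linearity: E[X] = C(32, 3)·p³ ≈ 4960 · 5.5242717e-03 ≈ 27.40039.
Since α = 1/2 < 1, p = c/n^{1/2} ≫ 1/n is above the triangle threshold p ~ 1/n. Asymptotically E[X] ~ (c³/6)·n^{3(1−α)} = (1³/6)·n^{1.5} → ∞; triangles are abundant w.h.p.

E[X] ≈ 27.40039; in regime p = Θ(1/n^{1/2}) E[X] diverges (above the triangle threshold p ~ 1/n).


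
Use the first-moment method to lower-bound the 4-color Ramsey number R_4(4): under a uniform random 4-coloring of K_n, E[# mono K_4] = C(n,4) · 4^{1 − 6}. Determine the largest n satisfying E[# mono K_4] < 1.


We need C(n, 4) · 4^{1 − 6} < 1, i.e. C(n, 4) < 4^{6 − 1} = 1024.
Check values of n near the boundary:
  n = 8: C(8, 4) = 70; 70 < 1024? YES
  n = 9: C(9, 4) = 126; 126 < 1024? YES
  n = 10: C(10, 4) = 210; 210 < 1024? YES
  n = 11: C(11, 4) = 330; 330 < 1024? YES
  n = 12: C(12, 4) = 495; 495 < 1024? YES
  n = 13: C(13, 4) = 715; 715 < 1024? YES
  n = 14: C(14, 4) = 1001; 1001 < 1024? YES
  n = 15: C(15, 4) = 1365; 1365 < 1024? NO
  n = 16: C(16, 4) = 1820; 1820 < 1024? NO
The largest n with C(n, 4) < 1024 is n = 14 (where E[X] = 1001/1024 ≈ 0.9775). Hence R_4(4) > 14, i.e. R_4(4) ≥ 15.

Largest n = 14; hence R_4(4) > 14.


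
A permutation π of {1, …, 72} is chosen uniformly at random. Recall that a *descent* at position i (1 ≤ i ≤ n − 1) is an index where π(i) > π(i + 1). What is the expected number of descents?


Write X = Σ X_I over i = 1, …, 71, with X_I the indicator of one descent.
There are 71 indicators.
For each fixed i, the pair (π(i), π(i+1)) is a uniformly random ordered pair of distinct values from {1, …, 72}; by symmetry P[π(i) > π(i+1)] = 1/2.
By linearity: E[X] = 71 · (1/2) = (72 − 1) · (1/2) = 71/2 ≈ 35.500.

E[X] = 71/2 = 35.500.


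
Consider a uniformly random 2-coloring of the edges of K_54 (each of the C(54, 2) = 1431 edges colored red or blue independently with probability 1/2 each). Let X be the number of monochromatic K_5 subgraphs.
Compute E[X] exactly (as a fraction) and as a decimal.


Let X = Σ_S X_S over the C(54, 5) = 3162510 subsets S of size 5, where X_S = 1 if the K_5 on S is monochromatic.
For a fixed S, the K_5 on S has C(5, 2) = 10 edges. P[all 10 edges red] = (1/2)^10, and likewise for blue, so P[monochromatic] = 2·(1/2)^10 = 2^{1 − 10} = 1/512.
Summing: E[X] = C(54, 5) · 2^{1 − 10} = 3162510 · 1/512 = 1581255/256.
Numerically: E[X] ≈ 6176.777344.

E[X] = C(54,5)·2^(1−C(5,2)) = 1581255/256 ≈ 6176.777344.


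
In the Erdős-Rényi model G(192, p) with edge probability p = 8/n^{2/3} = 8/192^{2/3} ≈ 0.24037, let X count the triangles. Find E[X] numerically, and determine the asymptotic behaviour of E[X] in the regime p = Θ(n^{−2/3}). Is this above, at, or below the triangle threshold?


Number of potential triangles: C(192, 3) = 1161280.
Each occurs with probability p³ ≈ (0.24037)³ ≈ 1.3888889e-02.
By linearity: E[X] = C(192, 3)·p³ ≈ 1161280 · 1.3888889e-02 ≈ 16128.88889.
Since α = 2/3 < 1, p = c/n^{2/3} ≫ 1/n is above the triangle threshold p ~ 1/n. Asymptotically E[X] ~ (c³/6)·n^{3(1−α)} = (8³/6)·n^{1} → ∞; triangles are abundant w.h.p.

E[X] ≈ 16128.88889; in regime p = Θ(1/n^{2/3}) E[X] diverges (above the triangle threshold p ~ 1/n).


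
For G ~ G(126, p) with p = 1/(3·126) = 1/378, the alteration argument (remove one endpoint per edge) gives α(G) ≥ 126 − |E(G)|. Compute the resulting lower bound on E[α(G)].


E[|E(G)|] = C(126, 2)·p = 7875 · (1/378) = 125/6.
E[α(G)] ≥ n − E[|E(G)|] = 126 − 125/6 = 631/6.
Numerically: ≈ 105.167.
(This is only a lower bound; the true E[α(G)] may be larger.)

E[α(G)] ≥ 631/6 ≈ 105.167.


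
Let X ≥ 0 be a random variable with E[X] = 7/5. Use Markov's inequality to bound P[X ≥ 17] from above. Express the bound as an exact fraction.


μ = E[X] = 7/5, a = 17.
Markov: P[X ≥ 17] ≤ μ/a = (7/5)/17 = 7/85.
Numerically: ≈ 0.082.
(Since a = 17 > μ = 1.400, the bound 7/85 is < 1 and informative.)

P[X ≥ 17] ≤ 7/85 ≈ 0.082.


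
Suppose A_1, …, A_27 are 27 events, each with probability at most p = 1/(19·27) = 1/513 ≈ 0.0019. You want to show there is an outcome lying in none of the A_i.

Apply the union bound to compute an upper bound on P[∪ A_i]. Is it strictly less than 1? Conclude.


Union bound: P[∪_{i=1}^{27} A_i] ≤ Σ_i P[A_i] ≤ 27·p = 27·(1/513) = 1/19.
Numerically: 1/19 ≈ 0.0526.
Is 1/19 < 1? YES.
Since P[∪ A_i] ≤ 1/19 < 1, the complement has P[∩ A_i^c] ≥ 1 − 1/19 = 18/19 > 0, so some outcome avoids every A_i.

27·p = 1/19 ≈ 0.0526; existence CERTIFIED by the union bound.
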